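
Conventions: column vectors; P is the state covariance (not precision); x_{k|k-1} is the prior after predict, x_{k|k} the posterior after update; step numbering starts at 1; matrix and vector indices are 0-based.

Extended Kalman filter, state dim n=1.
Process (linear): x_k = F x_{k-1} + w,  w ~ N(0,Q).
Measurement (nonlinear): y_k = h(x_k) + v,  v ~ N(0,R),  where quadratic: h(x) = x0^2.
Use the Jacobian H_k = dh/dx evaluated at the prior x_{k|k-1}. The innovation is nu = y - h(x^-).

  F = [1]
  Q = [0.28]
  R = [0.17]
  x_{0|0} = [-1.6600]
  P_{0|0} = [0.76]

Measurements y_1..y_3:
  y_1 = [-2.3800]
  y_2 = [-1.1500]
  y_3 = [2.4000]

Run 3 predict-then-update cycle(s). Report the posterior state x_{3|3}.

x_post = [2.3311]

step 1: x^-=[-1.6600]  P^-=[1.0400]  H_jac=[-3.3200]  S=[11.6333]  K=[-0.2968]  nu=[-5.1356]  x^+=[-0.1357]  P^+=[0.0152]
step 2: x^-=[-0.1357]  P^-=[0.2952]  H_jac=[-0.2715]  S=[0.1918]  K=[-0.4179]  nu=[-1.1684]  x^+=[0.3526]  P^+=[0.2617]
step 3: x^-=[0.3526]  P^-=[0.5417]  H_jac=[0.7051]  S=[0.4394]  K=[0.8694]  nu=[2.2757]  x^+=[2.3311]  P^+=[0.2096]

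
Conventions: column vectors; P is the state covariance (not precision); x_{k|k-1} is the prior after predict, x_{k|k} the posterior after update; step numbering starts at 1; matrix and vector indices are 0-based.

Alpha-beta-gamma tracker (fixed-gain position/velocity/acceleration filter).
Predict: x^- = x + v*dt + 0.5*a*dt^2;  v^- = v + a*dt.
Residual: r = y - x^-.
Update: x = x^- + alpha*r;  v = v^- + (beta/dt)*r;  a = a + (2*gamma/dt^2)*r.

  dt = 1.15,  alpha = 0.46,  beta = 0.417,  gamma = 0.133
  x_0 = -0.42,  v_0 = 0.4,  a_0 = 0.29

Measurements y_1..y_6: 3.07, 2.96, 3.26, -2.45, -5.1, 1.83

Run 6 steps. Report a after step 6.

step 1: x_pred=0.2318  r=2.8382  x^+=1.5374  v^+=1.7627  a^+=0.8609
step 2: x_pred=4.1337  r=-1.1737  x^+=3.5938  v^+=2.3271  a^+=0.6248
step 3: x_pred=6.6831  r=-3.4231  x^+=5.1085  v^+=1.8044  a^+=-0.0637
step 4: x_pred=7.1414  r=-9.5914  x^+=2.7293  v^+=-1.7468  a^+=-1.9928
step 5: x_pred=-0.5972  r=-4.5028  x^+=-2.6685  v^+=-5.6713  a^+=-2.8985
step 6: x_pred=-11.1072  r=12.9372  x^+=-5.1561  v^+=-4.3135  a^+=-0.2964

a_post = -0.2964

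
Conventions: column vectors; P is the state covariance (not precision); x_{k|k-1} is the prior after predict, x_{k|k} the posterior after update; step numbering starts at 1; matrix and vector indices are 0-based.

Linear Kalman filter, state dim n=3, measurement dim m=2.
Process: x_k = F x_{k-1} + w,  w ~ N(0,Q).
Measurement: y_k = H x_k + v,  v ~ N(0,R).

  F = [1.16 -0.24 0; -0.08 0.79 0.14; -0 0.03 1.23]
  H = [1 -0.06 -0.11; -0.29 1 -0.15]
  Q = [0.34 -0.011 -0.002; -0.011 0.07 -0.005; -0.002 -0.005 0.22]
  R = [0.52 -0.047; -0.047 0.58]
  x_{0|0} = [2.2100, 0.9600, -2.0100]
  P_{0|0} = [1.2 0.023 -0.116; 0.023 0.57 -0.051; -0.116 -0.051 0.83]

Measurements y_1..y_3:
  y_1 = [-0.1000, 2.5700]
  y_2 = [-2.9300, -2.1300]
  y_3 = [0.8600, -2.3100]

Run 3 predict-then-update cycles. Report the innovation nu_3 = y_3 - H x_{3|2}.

innov = [2.3807, -2.9278]

step 1: x^-=[2.3332, 0.3002, -2.4435]  P^-=[1.9747 -0.2260 -0.1558; -0.2260 0.4381 0.1130; -0.1558 0.1130 1.4725]  S=[2.5770 -0.8447; -0.8447 1.3009]  K=[0.7404 -0.1153; 0.0253 0.3905; -0.1800 -0.1651]  nu=[-2.6840, 2.5799]  x^+=[0.0486, 1.2399, -2.3862]  P^+=[0.4005 0.0261 0.0773; 0.0261 0.2547 0.1457; 0.0773 0.1457 1.4037]
step 2: x^-=[-0.2412, 0.6416, -2.8978]  P^-=[0.8791 -0.0644 0.0643; -0.0644 0.2862 0.3773; 0.0643 0.3773 2.3546]  S=[1.4271 -0.3915; -0.3915 0.9229]  K=[0.5839 -0.1088; -0.0141 0.2631; -0.1705 -0.0665]  nu=[-2.9690, -3.2762]  x^+=[-1.6183, -0.1787, -2.1739]  P^+=[0.3319 0.0345 0.1918; 0.0345 0.2192 0.3728; 0.1918 0.3728 2.3179]
step 3: x^-=[-1.8344, -0.3160, -2.6792]  P^-=[0.7800 -0.0325 0.1612; -0.0325 0.3282 0.7442; 0.1612 0.7442 3.7545]  S=[1.3249 -0.3582; -0.3582 0.8678]  K=[0.5501 -0.0989; -0.0346 0.2461; -0.2047 0.0702]  nu=[2.3807, -2.9278]  x^+=[-0.2352, -1.1189, -3.3722]  P^+=[0.3316 0.0636 0.3376; 0.0636 0.2679 0.7009; 0.3376 0.7009 3.6844]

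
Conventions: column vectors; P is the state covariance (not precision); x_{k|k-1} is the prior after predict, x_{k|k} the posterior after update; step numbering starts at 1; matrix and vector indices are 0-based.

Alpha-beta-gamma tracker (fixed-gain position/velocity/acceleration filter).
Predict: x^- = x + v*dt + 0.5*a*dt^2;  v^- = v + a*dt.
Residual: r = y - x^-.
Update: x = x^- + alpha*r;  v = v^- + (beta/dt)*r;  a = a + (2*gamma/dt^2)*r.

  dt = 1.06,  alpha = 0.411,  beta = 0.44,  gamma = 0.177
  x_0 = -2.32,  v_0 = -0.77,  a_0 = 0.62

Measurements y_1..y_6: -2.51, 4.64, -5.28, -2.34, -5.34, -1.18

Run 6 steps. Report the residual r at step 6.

resid = 9.3515

step 1: x_pred=-2.7879  r=0.2779  x^+=-2.6737  v^+=0.0025  a^+=0.7075
step 2: x_pred=-2.2735  r=6.9135  x^+=0.5680  v^+=3.6223  a^+=2.8857
step 3: x_pred=6.0288  r=-11.3088  x^+=1.3809  v^+=1.9869  a^+=-0.6772
step 4: x_pred=3.1065  r=-5.4465  x^+=0.8680  v^+=-0.9918  a^+=-2.3932
step 5: x_pred=-1.5278  r=-3.8122  x^+=-3.0946  v^+=-5.1110  a^+=-3.5943
step 6: x_pred=-10.5315  r=9.3515  x^+=-6.6881  v^+=-5.0392  a^+=-0.6480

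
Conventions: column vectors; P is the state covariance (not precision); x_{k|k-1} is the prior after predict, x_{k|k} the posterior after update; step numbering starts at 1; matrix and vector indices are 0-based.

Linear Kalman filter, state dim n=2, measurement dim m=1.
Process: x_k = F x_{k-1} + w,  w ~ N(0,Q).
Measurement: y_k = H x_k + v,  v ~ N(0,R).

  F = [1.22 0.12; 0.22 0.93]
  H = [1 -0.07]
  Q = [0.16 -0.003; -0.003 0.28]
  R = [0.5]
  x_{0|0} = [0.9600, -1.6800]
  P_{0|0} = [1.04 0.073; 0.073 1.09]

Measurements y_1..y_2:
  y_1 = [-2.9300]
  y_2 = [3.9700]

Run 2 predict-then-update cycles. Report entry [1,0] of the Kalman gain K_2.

step 1: x^-=[0.9696, -1.3512]  P^-=[1.7450 0.4825; 0.4825 1.3029]  S=[2.1838]  K=[0.7836; 0.1792]  nu=[-3.9942]  x^+=[-2.1602, -2.0669]  P^+=[0.4041 0.1759; 0.1759 1.2328]
step 2: x^-=[-2.8835, -2.3975]  P^-=[0.8307 0.4473; 0.4473 1.4378]  S=[1.2752]  K=[0.6269; 0.2718]  nu=[6.6856]  x^+=[1.3079, -0.5802]  P^+=[0.3296 0.2300; 0.2300 1.3436]

K[1,0] = 0.2718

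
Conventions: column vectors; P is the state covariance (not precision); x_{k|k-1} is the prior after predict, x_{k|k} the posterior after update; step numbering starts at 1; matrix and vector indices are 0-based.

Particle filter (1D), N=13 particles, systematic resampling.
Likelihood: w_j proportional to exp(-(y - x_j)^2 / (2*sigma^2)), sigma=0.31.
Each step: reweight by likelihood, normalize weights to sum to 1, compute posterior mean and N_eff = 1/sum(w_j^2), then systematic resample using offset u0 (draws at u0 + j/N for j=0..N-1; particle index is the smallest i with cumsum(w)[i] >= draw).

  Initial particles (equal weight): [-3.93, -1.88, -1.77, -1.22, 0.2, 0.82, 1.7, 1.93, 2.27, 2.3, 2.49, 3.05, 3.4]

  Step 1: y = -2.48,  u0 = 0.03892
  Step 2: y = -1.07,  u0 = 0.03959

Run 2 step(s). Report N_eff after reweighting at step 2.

N_eff = 10.8470

step 1: w=[0.0001, 0.6783, 0.3205, 0.0011, 0.0000, 0.0000, 0.0000, 0.0000, 0.0000, 0.0000, 0.0000, 0.0000, 0.0000]  mean=-1.8442  Neff=1.7768  idx=[1, 1, 1, 1, 1, 1, 1, 1, 1, 2, 2, 2, 2]
step 2: w=[0.0541, 0.0541, 0.0541, 0.0541, 0.0541, 0.0541, 0.0541, 0.0541, 0.0541, 0.1283, 0.1283, 0.1283, 0.1283]  mean=-1.8235  Neff=10.8470  idx=[0, 2, 3, 4, 6, 7, 9, 9, 10, 10, 11, 12, 12]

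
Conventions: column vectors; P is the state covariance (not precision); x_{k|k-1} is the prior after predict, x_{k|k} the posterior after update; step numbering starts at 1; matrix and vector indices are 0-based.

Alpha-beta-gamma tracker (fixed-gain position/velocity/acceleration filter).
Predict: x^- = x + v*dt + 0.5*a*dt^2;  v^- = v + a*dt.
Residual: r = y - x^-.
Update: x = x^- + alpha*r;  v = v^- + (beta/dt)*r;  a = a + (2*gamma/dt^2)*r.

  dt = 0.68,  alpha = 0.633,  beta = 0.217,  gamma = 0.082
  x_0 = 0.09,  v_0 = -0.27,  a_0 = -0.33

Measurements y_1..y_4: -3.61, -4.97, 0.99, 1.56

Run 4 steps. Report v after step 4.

v_post = 0.2503

step 1: x_pred=-0.1699  r=-3.4401  x^+=-2.3475  v^+=-1.5922  a^+=-1.5501
step 2: x_pred=-3.7886  r=-1.1814  x^+=-4.5364  v^+=-3.0233  a^+=-1.9691
step 3: x_pred=-7.0475  r=8.0375  x^+=-1.9598  v^+=-1.7974  a^+=0.8815
step 4: x_pred=-2.9782  r=4.5382  x^+=-0.1055  v^+=0.2503  a^+=2.4911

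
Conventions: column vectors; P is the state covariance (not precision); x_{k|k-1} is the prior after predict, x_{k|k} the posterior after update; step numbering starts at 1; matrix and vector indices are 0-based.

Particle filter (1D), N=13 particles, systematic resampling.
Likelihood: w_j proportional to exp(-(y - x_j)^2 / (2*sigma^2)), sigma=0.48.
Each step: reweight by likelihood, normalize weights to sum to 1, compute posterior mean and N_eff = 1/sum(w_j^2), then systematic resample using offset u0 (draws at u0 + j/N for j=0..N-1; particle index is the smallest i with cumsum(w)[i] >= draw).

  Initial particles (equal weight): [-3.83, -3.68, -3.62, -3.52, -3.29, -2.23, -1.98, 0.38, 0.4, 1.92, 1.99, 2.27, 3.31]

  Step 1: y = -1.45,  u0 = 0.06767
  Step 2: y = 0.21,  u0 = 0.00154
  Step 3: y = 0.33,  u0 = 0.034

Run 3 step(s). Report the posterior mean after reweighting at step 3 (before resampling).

post_mean = -1.9815

step 1: w=[0.0000, 0.0000, 0.0000, 0.0001, 0.0008, 0.3286, 0.6688, 0.0009, 0.0007, 0.0000, 0.0000, 0.0000, 0.0000]  mean=-2.0597  Neff=1.8008  idx=[5, 5, 5, 5, 6, 6, 6, 6, 6, 6, 6, 6, 6]
step 2: w=[0.0087, 0.0087, 0.0087, 0.0087, 0.1072, 0.1072, 0.1072, 0.1072, 0.1072, 0.1072, 0.1072, 0.1072, 0.1072]  mean=-1.9887  Neff=9.6324  idx=[0, 4, 5, 5, 6, 7, 7, 8, 9, 10, 10, 11, 12]
step 3: w=[0.0059, 0.0828, 0.0828, 0.0828, 0.0828, 0.0828, 0.0828, 0.0828, 0.0828, 0.0828, 0.0828, 0.0828, 0.0828]  mean=-1.9815  Neff=12.1377  idx=[1, 2, 3, 4, 5, 5, 6, 7, 8, 9, 10, 11, 12]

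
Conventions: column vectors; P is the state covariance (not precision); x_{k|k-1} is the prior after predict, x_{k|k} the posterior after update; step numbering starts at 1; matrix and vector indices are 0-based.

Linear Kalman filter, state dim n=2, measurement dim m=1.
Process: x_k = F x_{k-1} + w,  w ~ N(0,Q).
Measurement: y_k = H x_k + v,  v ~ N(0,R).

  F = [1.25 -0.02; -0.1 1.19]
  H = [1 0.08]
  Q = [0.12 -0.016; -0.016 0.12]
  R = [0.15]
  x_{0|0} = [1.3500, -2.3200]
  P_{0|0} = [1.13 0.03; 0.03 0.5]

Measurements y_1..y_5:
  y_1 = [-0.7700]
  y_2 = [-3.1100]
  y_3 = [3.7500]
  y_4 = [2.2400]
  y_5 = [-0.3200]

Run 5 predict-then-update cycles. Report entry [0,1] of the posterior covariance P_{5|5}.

P_post[0,1] = -0.4028

step 1: x^-=[1.7339, -2.8958]  P^-=[1.8843 -0.1245; -0.1245 0.8322]  S=[2.0197]  K=[0.9280; -0.0287]  nu=[-2.2722]  x^+=[-0.3748, -2.8307]  P^+=[0.1449 -0.0707; -0.0707 0.8306]
step 2: x^-=[-0.4119, -3.3310]  P^-=[0.3502 -0.1592; -0.1592 1.3144]  S=[0.4832]  K=[0.6985; -0.1120]  nu=[-2.4316]  x^+=[-2.1104, -3.0588]  P^+=[0.1145 -0.1215; -0.1215 1.3084]
step 3: x^-=[-2.5768, -3.4289]  P^-=[0.3055 -0.2424; -0.2424 2.0028]  S=[0.4295]  K=[0.6661; -0.1912]  nu=[6.6011]  x^+=[1.8201, -4.6913]  P^+=[0.1149 -0.1877; -0.1877 1.9871]
step 4: x^-=[2.3689, -5.7647]  P^-=[0.3097 -0.3572; -0.3572 2.9798]  S=[0.4217]  K=[0.6668; -0.2817]  nu=[0.3323]  x^+=[2.5905, -5.8583]  P^+=[0.1223 -0.2780; -0.2780 2.9463]
step 5: x^-=[3.3552, -7.2304]  P^-=[0.3261 -0.5154; -0.5154 4.3597]  S=[0.4215]  K=[0.6758; -0.3954]  nu=[-3.0968]  x^+=[1.2625, -6.0060]  P^+=[0.1336 -0.4028; -0.4028 4.2938]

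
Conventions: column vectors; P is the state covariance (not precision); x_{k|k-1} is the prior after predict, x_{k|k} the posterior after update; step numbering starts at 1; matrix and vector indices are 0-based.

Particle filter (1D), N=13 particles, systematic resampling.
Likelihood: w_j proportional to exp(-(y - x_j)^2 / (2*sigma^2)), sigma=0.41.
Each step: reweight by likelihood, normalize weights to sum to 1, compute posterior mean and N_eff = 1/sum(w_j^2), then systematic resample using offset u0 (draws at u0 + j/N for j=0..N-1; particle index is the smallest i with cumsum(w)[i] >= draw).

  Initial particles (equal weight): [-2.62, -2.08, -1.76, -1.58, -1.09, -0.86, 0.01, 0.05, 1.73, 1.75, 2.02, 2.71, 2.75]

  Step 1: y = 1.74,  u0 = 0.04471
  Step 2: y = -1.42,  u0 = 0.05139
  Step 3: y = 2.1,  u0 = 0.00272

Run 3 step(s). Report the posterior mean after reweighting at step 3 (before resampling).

post_mean = 1.7394

step 1: w=[0.0000, 0.0000, 0.0000, 0.0000, 0.0000, 0.0000, 0.0000, 0.0001, 0.3446, 0.3446, 0.2730, 0.0210, 0.0166]  mean=1.8534  Neff=3.1968  idx=[8, 8, 8, 8, 9, 9, 9, 9, 9, 10, 10, 10, 11]
step 2: w=[0.1343, 0.1343, 0.1343, 0.1343, 0.0922, 0.0922, 0.0922, 0.0922, 0.0922, 0.0005, 0.0005, 0.0005, 0.0000]  mean=1.7396  Neff=8.7149  idx=[0, 0, 1, 2, 2, 3, 3, 4, 5, 6, 7, 7, 8]
step 3: w=[0.0754, 0.0754, 0.0754, 0.0754, 0.0754, 0.0754, 0.0754, 0.0787, 0.0787, 0.0787, 0.0787, 0.0787, 0.0787]  mean=1.7394  Neff=12.9941  idx=[0, 1, 2, 3, 4, 5, 6, 7, 8, 9, 10, 11, 12]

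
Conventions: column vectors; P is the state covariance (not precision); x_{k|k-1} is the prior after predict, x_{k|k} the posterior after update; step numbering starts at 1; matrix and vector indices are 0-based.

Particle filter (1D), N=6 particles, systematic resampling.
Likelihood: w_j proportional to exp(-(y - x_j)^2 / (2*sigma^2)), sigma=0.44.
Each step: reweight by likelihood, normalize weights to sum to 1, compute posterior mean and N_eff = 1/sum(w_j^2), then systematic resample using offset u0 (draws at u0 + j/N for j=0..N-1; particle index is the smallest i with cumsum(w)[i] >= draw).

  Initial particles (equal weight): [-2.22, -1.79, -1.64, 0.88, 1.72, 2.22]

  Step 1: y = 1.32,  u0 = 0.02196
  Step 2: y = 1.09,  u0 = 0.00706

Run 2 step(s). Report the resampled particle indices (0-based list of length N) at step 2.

resampled_idx = [0, 0, 1, 2, 2, 4]

step 1: w=[0.0000, 0.0000, 0.0000, 0.4359, 0.4754, 0.0887]  mean=1.3982  Neff=2.3592  idx=[3, 3, 3, 4, 4, 4]
step 2: w=[0.2377, 0.2377, 0.2377, 0.0956, 0.0956, 0.0956]  mean=1.1209  Neff=5.0767  idx=[0, 0, 1, 2, 2, 4]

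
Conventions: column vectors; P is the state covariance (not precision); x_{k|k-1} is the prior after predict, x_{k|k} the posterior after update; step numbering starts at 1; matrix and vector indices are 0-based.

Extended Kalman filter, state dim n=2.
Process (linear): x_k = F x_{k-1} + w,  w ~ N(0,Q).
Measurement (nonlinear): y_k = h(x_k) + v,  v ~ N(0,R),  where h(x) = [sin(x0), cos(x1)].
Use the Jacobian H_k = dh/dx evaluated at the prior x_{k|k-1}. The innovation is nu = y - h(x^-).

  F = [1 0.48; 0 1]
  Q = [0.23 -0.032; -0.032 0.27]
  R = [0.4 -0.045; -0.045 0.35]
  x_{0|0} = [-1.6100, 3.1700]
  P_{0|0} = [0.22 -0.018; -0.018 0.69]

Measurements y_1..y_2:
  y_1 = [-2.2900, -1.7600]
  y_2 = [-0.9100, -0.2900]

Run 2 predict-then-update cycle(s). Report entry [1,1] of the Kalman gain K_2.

step 1: x^-=[-0.0884, 3.1700]  P^-=[0.5917 0.2812; 0.2812 0.9600]  H_jac=[0.9961 0.0000; 0.0000 0.0284]  S=[0.9871 -0.0370; -0.0370 0.3508]  K=[0.6003 0.0862; 0.2878 0.1081]  nu=[-2.2017, -0.7604]  x^+=[-1.4757, 2.4541]  P^+=[0.2372 0.1107; 0.1107 0.8764]
step 2: x^-=[-0.2977, 2.4541]  P^-=[0.7754 0.4994; 0.4994 1.1464]  H_jac=[0.9560 0.0000; 0.0000 -0.6346]  S=[1.1087 -0.3480; -0.3480 0.8117]  K=[0.6310 -0.1199; 0.1725 -0.8224]  nu=[-0.6166, 0.4828]  x^+=[-0.7447, 1.9506]  P^+=[0.2696 0.1109; 0.1109 0.4658]

K[1,1] = -0.8224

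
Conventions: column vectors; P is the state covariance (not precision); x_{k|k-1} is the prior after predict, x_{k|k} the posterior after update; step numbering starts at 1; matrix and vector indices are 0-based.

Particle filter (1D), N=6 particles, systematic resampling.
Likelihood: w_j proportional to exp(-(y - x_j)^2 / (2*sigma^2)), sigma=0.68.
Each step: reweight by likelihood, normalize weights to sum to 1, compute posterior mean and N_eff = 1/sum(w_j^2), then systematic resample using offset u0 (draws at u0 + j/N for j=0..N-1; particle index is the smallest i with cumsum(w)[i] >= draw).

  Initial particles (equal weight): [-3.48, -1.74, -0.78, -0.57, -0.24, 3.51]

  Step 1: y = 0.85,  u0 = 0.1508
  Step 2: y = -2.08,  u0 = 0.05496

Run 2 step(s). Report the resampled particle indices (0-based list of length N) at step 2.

step 1: w=[0.0000, 0.0016, 0.1263, 0.2525, 0.6185, 0.0011]  mean=-0.3900  Neff=2.1633  idx=[3, 3, 4, 4, 4, 4]
step 2: w=[0.3115, 0.3115, 0.0943, 0.0943, 0.0943, 0.0943]  mean=-0.4456  Neff=4.3556  idx=[0, 0, 1, 1, 3, 4]

resampled_idx = [0, 0, 1, 1, 3, 4]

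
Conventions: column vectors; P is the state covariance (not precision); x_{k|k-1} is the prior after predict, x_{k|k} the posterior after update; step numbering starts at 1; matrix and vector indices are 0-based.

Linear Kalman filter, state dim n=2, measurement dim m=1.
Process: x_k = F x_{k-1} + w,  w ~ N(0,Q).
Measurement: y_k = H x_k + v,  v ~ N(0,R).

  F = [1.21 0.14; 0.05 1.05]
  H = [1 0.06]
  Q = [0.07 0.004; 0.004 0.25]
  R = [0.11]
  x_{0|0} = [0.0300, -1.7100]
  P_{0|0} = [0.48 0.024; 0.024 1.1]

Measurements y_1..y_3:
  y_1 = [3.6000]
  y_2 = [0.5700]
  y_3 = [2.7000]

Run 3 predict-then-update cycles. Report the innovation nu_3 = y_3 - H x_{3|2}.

step 1: x^-=[-0.2031, -1.7940]  P^-=[0.8025 0.2254; 0.2254 1.4665]  S=[0.9448]  K=[0.8637; 0.3317]  nu=[3.9107]  x^+=[3.1745, -0.4968]  P^+=[0.0977 -0.0453; -0.0453 1.3625]
step 2: x^-=[3.7716, -0.3629]  P^-=[0.2244 0.1524; 0.1524 1.7477]  S=[0.3590]  K=[0.6506; 0.7165]  nu=[-3.1798]  x^+=[1.7027, -2.6413]  P^+=[0.0725 -0.0150; -0.0150 1.5634]
step 3: x^-=[1.6905, -2.6882]  P^-=[0.2017 0.2191; 0.2191 1.9722]  S=[0.3451]  K=[0.6225; 0.9778]  nu=[1.1708]  x^+=[2.4194, -1.5434]  P^+=[0.0679 0.0090; 0.0090 1.6423]

innov = [1.1708]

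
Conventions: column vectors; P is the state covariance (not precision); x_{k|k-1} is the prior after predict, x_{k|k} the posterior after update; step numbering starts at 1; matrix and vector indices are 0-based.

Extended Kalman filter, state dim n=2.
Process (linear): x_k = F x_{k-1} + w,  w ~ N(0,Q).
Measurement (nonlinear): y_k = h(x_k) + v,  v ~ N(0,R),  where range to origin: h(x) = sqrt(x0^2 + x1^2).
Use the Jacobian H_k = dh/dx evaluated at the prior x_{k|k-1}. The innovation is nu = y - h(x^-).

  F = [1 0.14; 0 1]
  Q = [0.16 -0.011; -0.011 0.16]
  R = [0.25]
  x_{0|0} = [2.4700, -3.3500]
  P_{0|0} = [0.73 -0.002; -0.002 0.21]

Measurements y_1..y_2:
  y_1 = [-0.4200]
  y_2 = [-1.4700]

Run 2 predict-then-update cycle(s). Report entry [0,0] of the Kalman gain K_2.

step 1: x^-=[2.0010, -3.3500]  P^-=[0.8936 0.0164; 0.0164 0.3700]  H_jac=[0.5128 -0.8585]  S=[0.7432]  K=[0.5976; -0.4161]  nu=[-4.3221]  x^+=[-0.5818, -1.5517]  P^+=[0.6282 0.2012; 0.2012 0.2413]
step 2: x^-=[-0.7990, -1.5517]  P^-=[0.8492 0.2240; 0.2240 0.4013]  H_jac=[-0.4578 -0.8891]  S=[0.9275]  K=[-0.6338; -0.4952]  nu=[-3.2153]  x^+=[1.2390, 0.0407]  P^+=[0.4766 -0.0672; -0.0672 0.1738]

K[0,0] = -0.6338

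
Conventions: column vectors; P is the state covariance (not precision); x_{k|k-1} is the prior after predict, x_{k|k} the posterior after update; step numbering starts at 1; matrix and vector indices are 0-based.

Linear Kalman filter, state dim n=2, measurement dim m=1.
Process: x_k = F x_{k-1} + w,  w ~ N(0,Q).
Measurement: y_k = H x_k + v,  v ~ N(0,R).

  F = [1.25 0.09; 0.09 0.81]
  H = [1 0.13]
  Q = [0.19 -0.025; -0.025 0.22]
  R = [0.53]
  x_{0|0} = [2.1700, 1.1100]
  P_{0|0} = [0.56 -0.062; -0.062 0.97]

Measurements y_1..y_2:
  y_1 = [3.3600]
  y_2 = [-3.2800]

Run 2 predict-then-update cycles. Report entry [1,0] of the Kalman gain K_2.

step 1: x^-=[2.8124, 1.0944]  P^-=[1.0589 0.0454; 0.0454 0.8519]  S=[1.6151]  K=[0.6593; 0.0967]  nu=[0.4053]  x^+=[3.0796, 1.1336]  P^+=[0.3569 -0.0575; -0.0575 0.8368]
step 2: x^-=[3.9516, 1.1954]  P^-=[0.7415 0.0174; 0.0174 0.7635]  S=[1.2889]  K=[0.5770; 0.0905]  nu=[-7.3870]  x^+=[-0.3110, 0.5266]  P^+=[0.3123 -0.0499; -0.0499 0.7530]

K[1,0] = 0.0905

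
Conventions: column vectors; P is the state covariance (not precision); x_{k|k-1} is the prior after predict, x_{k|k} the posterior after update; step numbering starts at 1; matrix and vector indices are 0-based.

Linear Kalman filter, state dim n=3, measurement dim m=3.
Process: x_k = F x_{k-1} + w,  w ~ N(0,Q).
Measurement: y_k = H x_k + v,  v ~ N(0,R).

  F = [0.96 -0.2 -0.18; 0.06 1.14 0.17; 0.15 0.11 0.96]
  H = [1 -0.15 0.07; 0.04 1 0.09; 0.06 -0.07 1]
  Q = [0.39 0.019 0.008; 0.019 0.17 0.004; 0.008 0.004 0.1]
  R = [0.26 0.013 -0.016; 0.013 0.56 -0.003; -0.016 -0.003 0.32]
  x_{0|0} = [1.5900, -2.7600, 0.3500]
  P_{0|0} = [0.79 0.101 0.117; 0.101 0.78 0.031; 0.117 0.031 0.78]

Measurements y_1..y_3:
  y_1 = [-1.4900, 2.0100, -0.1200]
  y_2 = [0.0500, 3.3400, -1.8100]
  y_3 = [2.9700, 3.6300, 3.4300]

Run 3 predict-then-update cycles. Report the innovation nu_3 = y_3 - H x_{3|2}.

innov = [3.6833, 1.5518, 3.9250]

step 1: x^-=[2.0154, -2.9915, 0.2709]  P^-=[1.0975 -0.0175 0.0756; -0.0175 1.2373 0.2984; 0.0756 0.2984 0.8896]  S=[1.3993 -0.1166 0.1562; -0.1166 1.8591 0.2920; 0.1562 0.2920 1.1871]  K=[0.7958 0.0680 -0.0013; -0.0768 0.6713 0.0225; -0.0054 0.0928 0.7135]  nu=[-3.9731, 4.8965, -0.7212]  x^+=[-0.8127, 0.5841, 0.2319]  P^+=[0.2157 0.0419 -0.0233; 0.0419 0.3705 0.0298; -0.0233 0.0298 0.2316]
step 2: x^-=[-0.9387, 0.6565, 0.1650]  P^-=[0.6053 -0.0255 -0.0332; -0.0255 0.6758 0.1289; -0.0332 0.1289 0.3238]  S=[0.8824 -0.0832 -0.0012; -0.0832 1.2603 0.1054; -0.0012 0.1054 0.6274]  K=[0.6916 0.0421 0.0021; -0.0829 0.5360 0.0374; -0.0254 0.0821 0.4846]  nu=[1.0757, 2.7062, -1.8727]  x^+=[-0.0847, 1.9478, -0.5476]  P^+=[0.1858 0.0269 -0.0198; 0.0269 0.2951 0.0307; -0.0198 0.0307 0.1586]
step 3: x^-=[-0.3723, 2.1223, -0.3241]  P^-=[0.5769 -0.0237 -0.0213; -0.0237 0.5740 0.1059; -0.0213 0.1059 0.2556]  S=[0.8529 -0.0679 0.0066; -0.0679 1.1540 0.0841; 0.0066 0.0841 0.5633]  K=[0.6816 0.0370 0.0130; -0.0807 0.4971 0.0409; -0.0197 0.0787 0.4268]  nu=[3.6833, 1.5518, 3.9250]  x^+=[2.2469, 2.7568, 1.4006]  P^+=[0.1822 0.0237 -0.0161; 0.0237 0.2735 0.0306; -0.0161 0.0306 0.1398]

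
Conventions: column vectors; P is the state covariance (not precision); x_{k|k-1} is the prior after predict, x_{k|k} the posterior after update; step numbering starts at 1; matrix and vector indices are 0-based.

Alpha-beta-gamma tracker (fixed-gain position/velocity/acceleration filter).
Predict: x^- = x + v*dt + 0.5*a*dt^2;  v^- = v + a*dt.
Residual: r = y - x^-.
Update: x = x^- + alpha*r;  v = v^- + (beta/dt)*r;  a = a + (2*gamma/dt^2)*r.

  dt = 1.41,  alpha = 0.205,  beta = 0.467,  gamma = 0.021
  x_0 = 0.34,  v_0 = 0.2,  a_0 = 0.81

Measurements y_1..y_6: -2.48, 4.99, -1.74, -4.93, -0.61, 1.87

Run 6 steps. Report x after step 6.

step 1: x_pred=1.4272  r=-3.9072  x^+=0.6262  v^+=0.0480  a^+=0.7275
step 2: x_pred=1.4170  r=3.5730  x^+=2.1495  v^+=2.2571  a^+=0.8029
step 3: x_pred=6.1302  r=-7.8702  x^+=4.5168  v^+=0.7826  a^+=0.6367
step 4: x_pred=6.2532  r=-11.1832  x^+=3.9606  v^+=-2.0236  a^+=0.4004
step 5: x_pred=1.5054  r=-2.1154  x^+=1.0717  v^+=-2.1596  a^+=0.3557
step 6: x_pred=-1.6197  r=3.4897  x^+=-0.9043  v^+=-0.5022  a^+=0.4295

x_post = -0.9043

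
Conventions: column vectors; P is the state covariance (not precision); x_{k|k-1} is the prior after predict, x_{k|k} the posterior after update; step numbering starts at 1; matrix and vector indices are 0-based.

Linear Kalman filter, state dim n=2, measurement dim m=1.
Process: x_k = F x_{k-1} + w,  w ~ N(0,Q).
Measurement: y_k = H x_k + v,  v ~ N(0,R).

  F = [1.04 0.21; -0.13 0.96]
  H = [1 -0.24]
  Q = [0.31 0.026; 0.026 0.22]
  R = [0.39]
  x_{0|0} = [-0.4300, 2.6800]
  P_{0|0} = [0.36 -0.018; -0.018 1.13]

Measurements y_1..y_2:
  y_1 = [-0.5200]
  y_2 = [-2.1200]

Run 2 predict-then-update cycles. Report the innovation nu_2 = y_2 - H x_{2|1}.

innov = [-2.1870]

step 1: x^-=[0.1156, 2.6287]  P^-=[0.7413 0.1877; 0.1877 1.2720]  S=[1.1145]  K=[0.6248; -0.1055]  nu=[-0.0047]  x^+=[0.1127, 2.6292]  P^+=[0.3063 0.2611; 0.2611 1.2596]
step 2: x^-=[0.6693, 2.5094]  P^-=[0.8109 0.4921; 0.4921 1.3208]  S=[1.0408]  K=[0.6657; 0.1682]  nu=[-2.1870]  x^+=[-0.7866, 2.1414]  P^+=[0.3497 0.3755; 0.3755 1.2914]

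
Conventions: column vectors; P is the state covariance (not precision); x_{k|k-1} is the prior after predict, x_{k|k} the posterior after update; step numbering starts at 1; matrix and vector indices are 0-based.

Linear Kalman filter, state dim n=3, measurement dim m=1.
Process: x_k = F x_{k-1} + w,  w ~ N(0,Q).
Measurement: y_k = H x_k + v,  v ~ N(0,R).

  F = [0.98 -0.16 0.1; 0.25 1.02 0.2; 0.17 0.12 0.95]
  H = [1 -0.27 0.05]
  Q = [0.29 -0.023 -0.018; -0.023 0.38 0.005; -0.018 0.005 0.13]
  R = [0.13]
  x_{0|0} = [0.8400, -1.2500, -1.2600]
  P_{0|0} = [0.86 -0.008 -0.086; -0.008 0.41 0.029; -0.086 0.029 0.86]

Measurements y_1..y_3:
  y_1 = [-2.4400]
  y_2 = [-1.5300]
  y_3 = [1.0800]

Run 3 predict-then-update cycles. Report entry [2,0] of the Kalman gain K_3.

K[2,0] = -0.1691

step 1: x^-=[0.8972, -1.3170, -1.2042]  P^-=[1.1198 0.1133 0.1128; 0.1133 0.8939 0.2590; 0.1128 0.2590 0.9154]  S=[1.2603]  K=[0.8687; -0.0913; 0.0703]  nu=[-3.6326]  x^+=[-2.2584, -0.9854, -1.4597]  P^+=[0.1687 0.2133 0.0358; 0.2133 0.8834 0.2670; 0.0358 0.2670 0.9092]
step 2: x^-=[-2.2015, -1.8616, -1.8889]  P^-=[0.4153 0.1236 0.0953; 0.1236 1.5673 0.6113; 0.0953 0.6113 1.0493]  S=[0.5885]  K=[0.6572; -0.4571; -0.0293]  nu=[0.2633]  x^+=[-2.0285, -1.9819, -1.8966]  P^+=[0.1612 0.3004 0.1067; 0.3004 1.4443 0.6034; 0.1067 0.6034 1.0488]
step 3: x^-=[-1.8604, -2.9080, -2.3844]  P^-=[0.3997 0.1558 0.1246; 0.1558 2.3448 1.0772; 0.1246 1.0772 1.2863]  S=[0.6031]  K=[0.6033; -0.7021; -0.1691]  nu=[2.2745]  x^+=[-0.4882, -4.5050, -2.7690]  P^+=[0.1802 0.4113 0.1861; 0.4113 2.0475 1.0056; 0.1861 1.0056 1.2690]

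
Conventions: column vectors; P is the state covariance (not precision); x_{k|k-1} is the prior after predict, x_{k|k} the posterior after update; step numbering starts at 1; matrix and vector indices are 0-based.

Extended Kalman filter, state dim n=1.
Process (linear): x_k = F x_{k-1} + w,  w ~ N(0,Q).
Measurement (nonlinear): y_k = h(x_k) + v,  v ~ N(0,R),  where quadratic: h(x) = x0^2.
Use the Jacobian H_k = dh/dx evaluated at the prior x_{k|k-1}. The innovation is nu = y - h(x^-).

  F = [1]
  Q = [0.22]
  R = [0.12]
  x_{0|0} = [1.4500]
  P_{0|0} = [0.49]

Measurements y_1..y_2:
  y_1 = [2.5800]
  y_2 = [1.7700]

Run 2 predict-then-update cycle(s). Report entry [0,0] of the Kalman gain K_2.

K[0,0] = 0.2957

step 1: x^-=[1.4500]  P^-=[0.7100]  H_jac=[2.9000]  S=[6.0911]  K=[0.3380]  nu=[0.4775]  x^+=[1.6114]  P^+=[0.0140]
step 2: x^-=[1.6114]  P^-=[0.2340]  H_jac=[3.2228]  S=[2.5503]  K=[0.2957]  nu=[-0.8266]  x^+=[1.3670]  P^+=[0.0110]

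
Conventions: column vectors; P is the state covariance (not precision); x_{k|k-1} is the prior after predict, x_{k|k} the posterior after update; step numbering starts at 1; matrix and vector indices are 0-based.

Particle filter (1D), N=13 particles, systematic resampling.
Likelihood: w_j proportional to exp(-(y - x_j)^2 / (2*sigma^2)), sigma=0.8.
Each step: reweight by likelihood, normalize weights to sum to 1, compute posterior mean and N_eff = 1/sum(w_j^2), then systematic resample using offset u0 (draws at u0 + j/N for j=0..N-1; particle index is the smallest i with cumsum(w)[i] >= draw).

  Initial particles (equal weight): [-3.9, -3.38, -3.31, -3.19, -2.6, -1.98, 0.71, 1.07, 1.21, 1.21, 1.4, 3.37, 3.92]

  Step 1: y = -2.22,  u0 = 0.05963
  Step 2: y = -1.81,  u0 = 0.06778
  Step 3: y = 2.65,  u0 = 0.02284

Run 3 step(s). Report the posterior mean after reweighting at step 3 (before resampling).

post_mean = -1.9837

step 1: w=[0.0346, 0.1097, 0.1241, 0.1505, 0.2804, 0.3001, 0.0004, 0.0001, 0.0000, 0.0000, 0.0000, 0.0000, 0.0000]  mean=-2.7196  Neff=4.5455  idx=[1, 1, 2, 3, 3, 4, 4, 4, 4, 5, 5, 5, 5]
step 2: w=[0.0200, 0.0200, 0.0237, 0.0310, 0.0310, 0.0843, 0.0843, 0.0843, 0.0843, 0.1342, 0.1342, 0.1342, 0.1342]  mean=-2.3517  Neff=9.6328  idx=[3, 5, 6, 7, 7, 8, 9, 10, 10, 11, 11, 12, 12]
step 3: w=[0.0000, 0.0012, 0.0012, 0.0012, 0.0012, 0.0012, 0.1420, 0.1420, 0.1420, 0.1420, 0.1420, 0.1420, 0.1420]  mean=-1.9837  Neff=7.0835  idx=[6, 6, 7, 7, 8, 8, 9, 9, 10, 10, 11, 12, 12]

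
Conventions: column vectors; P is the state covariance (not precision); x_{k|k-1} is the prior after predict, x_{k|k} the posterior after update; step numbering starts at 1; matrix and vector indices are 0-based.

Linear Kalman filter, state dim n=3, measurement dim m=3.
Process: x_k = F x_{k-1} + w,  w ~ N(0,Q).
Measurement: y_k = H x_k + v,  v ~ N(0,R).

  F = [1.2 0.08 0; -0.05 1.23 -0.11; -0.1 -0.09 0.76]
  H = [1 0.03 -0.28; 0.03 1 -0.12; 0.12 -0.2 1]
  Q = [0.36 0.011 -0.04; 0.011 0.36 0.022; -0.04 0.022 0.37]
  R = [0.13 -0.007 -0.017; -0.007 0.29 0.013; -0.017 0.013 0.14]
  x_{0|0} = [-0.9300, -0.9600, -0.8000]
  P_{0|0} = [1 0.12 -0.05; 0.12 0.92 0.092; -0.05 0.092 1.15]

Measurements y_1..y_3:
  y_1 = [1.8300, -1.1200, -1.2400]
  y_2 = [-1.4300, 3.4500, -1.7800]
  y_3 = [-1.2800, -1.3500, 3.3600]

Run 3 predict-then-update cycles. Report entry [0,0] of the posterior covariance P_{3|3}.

P_post[0,0] = 0.0984

step 1: x^-=[-1.1928, -1.0463, -0.4286]  P^-=[1.8289 0.2240 -0.2206; 0.2240 1.7281 -0.0969; -0.2206 -0.0969 1.0489]  S=[2.1813 0.4149 -0.3670; 0.4149 2.0731 -0.5291; -0.3670 -0.5291 1.2594]  K=[0.9049 0.0271 0.2387; -0.0194 0.8520 0.0222; -0.1192 0.1293 0.8468]  nu=[2.9342, -0.0893, -0.8775]  x^+=[1.2504, -1.1989, -1.5329]  P^+=[0.1147 0.0018 0.0050; 0.0018 0.2553 0.0654; 0.0050 0.0654 0.1347]
step 2: x^-=[1.4045, -1.3686, -1.1822]  P^-=[0.5272 0.0306 -0.0473; 0.0306 0.7303 0.0444; -0.0473 0.0444 0.4414]  S=[0.7200 0.0697 -0.1296; 0.0697 1.0186 -0.1359; -0.1296 -0.1359 0.5876]  K=[0.7847 0.0235 0.1953; -0.0142 0.7129 -0.0050; -0.1145 0.0945 0.7230]  nu=[-3.1245, 4.6346, -1.0401]  x^+=[-1.1413, 1.9850, -1.1384]  P^+=[0.0992 0.0012 0.0026; 0.0012 0.2129 0.0512; 0.0026 0.0512 0.1143]
step 3: x^-=[-1.2108, 2.6239, -0.9297]  P^-=[0.5045 0.0270 -0.0481; 0.0270 0.6697 0.0376; -0.0481 0.0376 0.4314]  S=[0.6968 0.0652 -0.1298; 0.0652 0.9593 -0.1301; -0.1298 -0.1301 0.5776]  K=[0.7781 0.0231 0.1923; -0.0140 0.6941 -0.0081; -0.1153 0.0889 0.7180]  nu=[-0.4082, -4.0491, 4.9598]  x^+=[-0.6681, -0.2210, 2.3185]  P^+=[0.0984 0.0011 0.0024; 0.0011 0.2072 0.0494; 0.0024 0.0494 0.1132]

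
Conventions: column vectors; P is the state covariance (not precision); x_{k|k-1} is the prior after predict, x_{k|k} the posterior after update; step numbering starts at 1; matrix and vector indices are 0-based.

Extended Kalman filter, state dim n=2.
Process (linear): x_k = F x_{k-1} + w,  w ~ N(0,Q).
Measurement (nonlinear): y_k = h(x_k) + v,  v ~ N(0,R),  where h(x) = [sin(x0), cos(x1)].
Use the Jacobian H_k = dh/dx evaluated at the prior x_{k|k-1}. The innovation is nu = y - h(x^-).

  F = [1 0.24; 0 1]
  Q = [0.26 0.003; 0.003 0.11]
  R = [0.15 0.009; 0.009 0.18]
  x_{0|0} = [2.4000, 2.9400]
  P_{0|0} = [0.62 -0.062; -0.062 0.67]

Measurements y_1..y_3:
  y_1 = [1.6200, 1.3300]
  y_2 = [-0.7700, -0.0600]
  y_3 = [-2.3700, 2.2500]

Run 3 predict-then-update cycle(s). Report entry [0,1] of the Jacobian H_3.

H_jac[0,1] = 0.0000

step 1: x^-=[3.1056, 2.9400]  P^-=[0.8888 0.1018; 0.1018 0.7800]  H_jac=[-0.9994 0.0000; 0.0000 -0.2002]  S=[1.0377 0.0294; 0.0294 0.2113]  K=[-0.8566 0.0226; -0.0774 -0.7285]  nu=[1.5840, 2.3097]  x^+=[1.8009, 1.1348]  P^+=[0.1284 0.0182; 0.0182 0.6584]
step 2: x^-=[2.0732, 1.1348]  P^-=[0.4350 0.1792; 0.1792 0.7684]  H_jac=[-0.4816 0.0000; 0.0000 -0.9064]  S=[0.2509 0.0872; 0.0872 0.8113]  K=[-0.7951 -0.1147; -0.0473 -0.8534]  nu=[-1.6464, -0.4823]  x^+=[3.4377, 1.6242]  P^+=[0.2498 0.0307; 0.0307 0.1699]
step 3: x^-=[3.8275, 1.6242]  P^-=[0.5343 0.0745; 0.0745 0.2799]  H_jac=[-0.7738 0.0000; 0.0000 -0.9986]  S=[0.4700 0.0665; 0.0665 0.4591]  K=[-0.8748 -0.0352; -0.0372 -0.6034]  nu=[-1.7366, 2.3034]  x^+=[5.2658, 0.2988]  P^+=[0.1700 0.0142; 0.0142 0.1091]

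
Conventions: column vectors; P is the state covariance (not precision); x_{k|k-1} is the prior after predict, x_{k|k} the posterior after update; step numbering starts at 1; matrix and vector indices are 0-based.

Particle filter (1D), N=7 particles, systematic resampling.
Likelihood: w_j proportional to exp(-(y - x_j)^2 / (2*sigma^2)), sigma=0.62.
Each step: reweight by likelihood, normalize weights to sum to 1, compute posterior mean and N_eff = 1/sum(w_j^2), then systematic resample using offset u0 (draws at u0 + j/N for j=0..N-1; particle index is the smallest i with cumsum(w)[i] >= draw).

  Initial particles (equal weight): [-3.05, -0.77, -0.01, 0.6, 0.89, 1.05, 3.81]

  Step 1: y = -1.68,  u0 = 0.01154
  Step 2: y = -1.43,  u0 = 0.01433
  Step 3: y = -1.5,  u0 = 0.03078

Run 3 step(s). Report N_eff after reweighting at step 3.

step 1: w=[0.1911, 0.7475, 0.0583, 0.0025, 0.0004, 0.0001, 0.0000]  mean=-1.1569  Neff=1.6703  idx=[0, 0, 1, 1, 1, 1, 1]
step 2: w=[0.0113, 0.0113, 0.1955, 0.1955, 0.1955, 0.1955, 0.1955]  mean=-0.8217  Neff=5.2277  idx=[1, 2, 3, 4, 4, 5, 6]
step 3: w=[0.0144, 0.1643, 0.1643, 0.1643, 0.1643, 0.1643, 0.1643]  mean=-0.8029  Neff=6.1691  idx=[1, 1, 2, 3, 4, 5, 6]

N_eff = 6.1691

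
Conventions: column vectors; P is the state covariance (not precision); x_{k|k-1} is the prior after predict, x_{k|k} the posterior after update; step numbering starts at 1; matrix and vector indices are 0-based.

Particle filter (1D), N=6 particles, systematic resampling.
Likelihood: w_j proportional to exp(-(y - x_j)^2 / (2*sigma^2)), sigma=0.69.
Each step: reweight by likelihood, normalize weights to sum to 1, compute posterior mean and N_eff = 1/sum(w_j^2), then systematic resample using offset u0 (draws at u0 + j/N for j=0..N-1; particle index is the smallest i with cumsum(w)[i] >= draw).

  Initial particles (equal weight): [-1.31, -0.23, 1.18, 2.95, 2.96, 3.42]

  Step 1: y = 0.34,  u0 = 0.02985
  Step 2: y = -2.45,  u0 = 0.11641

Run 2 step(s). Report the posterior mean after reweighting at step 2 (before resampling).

post_mean = -1.2428

step 1: w=[0.0460, 0.5704, 0.3824, 0.0006, 0.0006, 0.0000]  mean=0.2635  Neff=2.1112  idx=[0, 1, 1, 1, 2, 2]
step 2: w=[0.9377, 0.0207, 0.0207, 0.0207, 0.0000, 0.0000]  mean=-1.2428  Neff=1.1355  idx=[0, 0, 0, 0, 0, 1]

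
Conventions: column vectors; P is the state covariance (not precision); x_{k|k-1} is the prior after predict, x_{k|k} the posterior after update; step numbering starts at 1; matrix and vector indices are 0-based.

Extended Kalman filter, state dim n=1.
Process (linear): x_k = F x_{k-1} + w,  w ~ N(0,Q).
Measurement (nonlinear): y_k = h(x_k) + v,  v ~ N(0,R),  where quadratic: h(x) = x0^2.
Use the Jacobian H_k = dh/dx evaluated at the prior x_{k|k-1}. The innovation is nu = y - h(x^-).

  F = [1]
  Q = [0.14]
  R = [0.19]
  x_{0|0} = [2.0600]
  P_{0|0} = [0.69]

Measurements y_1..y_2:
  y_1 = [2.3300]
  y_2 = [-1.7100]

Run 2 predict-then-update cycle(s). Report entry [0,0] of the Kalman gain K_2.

step 1: x^-=[2.0600]  P^-=[0.8300]  H_jac=[4.1200]  S=[14.2788]  K=[0.2395]  nu=[-1.9136]  x^+=[1.6017]  P^+=[0.0110]
step 2: x^-=[1.6017]  P^-=[0.1510]  H_jac=[3.2034]  S=[1.7400]  K=[0.2781]  nu=[-4.2755]  x^+=[0.4128]  P^+=[0.0165]

K[0,0] = 0.2781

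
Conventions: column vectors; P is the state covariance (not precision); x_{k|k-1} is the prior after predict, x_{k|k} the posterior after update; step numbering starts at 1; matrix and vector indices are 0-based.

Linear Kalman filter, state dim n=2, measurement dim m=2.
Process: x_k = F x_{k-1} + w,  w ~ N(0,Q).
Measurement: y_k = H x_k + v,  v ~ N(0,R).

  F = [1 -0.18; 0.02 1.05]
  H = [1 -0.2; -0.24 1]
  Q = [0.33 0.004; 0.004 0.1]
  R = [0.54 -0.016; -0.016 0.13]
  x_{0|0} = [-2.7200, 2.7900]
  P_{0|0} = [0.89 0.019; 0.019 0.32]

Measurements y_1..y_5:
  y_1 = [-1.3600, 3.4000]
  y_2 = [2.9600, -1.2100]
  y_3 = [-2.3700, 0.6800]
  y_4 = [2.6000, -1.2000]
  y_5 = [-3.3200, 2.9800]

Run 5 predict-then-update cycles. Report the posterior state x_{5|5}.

step 1: x^-=[-3.2222, 2.8751]  P^-=[1.2235 -0.0188; -0.0188 0.4540]  S=[1.7892 -0.4201; -0.4201 0.6635]  K=[0.6759 -0.0429; 0.1187 0.7662]  nu=[2.4372, -0.2484]  x^+=[-1.5643, 2.9740]  P^+=[0.3806 0.0750; 0.0750 0.1157]
step 2: x^-=[-2.0996, 3.0914]  P^-=[0.6874 0.0682; 0.0682 0.2309]  S=[1.2094 -0.1557; -0.1557 0.3677]  K=[0.5534 -0.0289; 0.0987 0.6251]  nu=[5.6779, -4.8053]  x^+=[1.1815, 0.6480]  P^+=[0.3117 0.0622; 0.0622 0.0946]
step 3: x^-=[1.0649, 0.7040]  P^-=[0.6224 0.0574; 0.0574 0.2070]  S=[1.1477 -0.1466; -0.1466 0.3453]  K=[0.5269 -0.0426; 0.0903 0.5980]  nu=[-3.2941, 0.2316]  x^+=[-0.6805, 0.5449]  P^+=[0.2966 0.0572; 0.0572 0.0900]
step 4: x^-=[-0.7786, 0.5585]  P^-=[0.6089 0.0528; 0.0528 0.2018]  S=[1.1359 -0.1472; -0.1472 0.3415]  K=[0.5204 -0.0491; 0.0876 0.5915]  nu=[3.4903, -1.9454]  x^+=[1.1333, -0.2864]  P^+=[0.2929 0.0556; 0.0556 0.0888]
step 5: x^-=[1.1849, -0.2781]  P^-=[0.6058 0.0512; 0.0512 0.2004]  S=[1.1333 -0.1478; -0.1478 0.3407]  K=[0.5188 -0.0513; 0.0867 0.5897]  nu=[-4.5605, 3.5425]  x^+=[-1.3629, 1.4154]  P^+=[0.2920 0.0551; 0.0551 0.0885]

x_post = [-1.3629, 1.4154]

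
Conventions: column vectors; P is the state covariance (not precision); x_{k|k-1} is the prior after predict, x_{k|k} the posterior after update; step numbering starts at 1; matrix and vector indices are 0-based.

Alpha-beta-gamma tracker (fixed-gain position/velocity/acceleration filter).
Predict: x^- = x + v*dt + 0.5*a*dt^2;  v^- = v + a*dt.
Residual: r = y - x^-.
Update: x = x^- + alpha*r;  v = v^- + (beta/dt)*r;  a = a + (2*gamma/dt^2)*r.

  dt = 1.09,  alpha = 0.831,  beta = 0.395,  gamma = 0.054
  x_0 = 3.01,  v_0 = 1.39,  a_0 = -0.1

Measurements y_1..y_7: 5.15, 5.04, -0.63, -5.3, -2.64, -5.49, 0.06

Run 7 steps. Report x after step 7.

step 1: x_pred=4.4657  r=0.6843  x^+=5.0344  v^+=1.5290  a^+=-0.0378
step 2: x_pred=6.6785  r=-1.6385  x^+=5.3169  v^+=0.8940  a^+=-0.1867
step 3: x_pred=6.1805  r=-6.8105  x^+=0.5210  v^+=-1.7775  a^+=-0.8058
step 4: x_pred=-1.8952  r=-3.4048  x^+=-4.7246  v^+=-3.8897  a^+=-1.1153
step 5: x_pred=-9.6269  r=6.9869  x^+=-3.8208  v^+=-2.5734  a^+=-0.4802
step 6: x_pred=-6.9111  r=1.4211  x^+=-5.7302  v^+=-2.5819  a^+=-0.3510
step 7: x_pred=-8.7529  r=8.8129  x^+=-1.4294  v^+=0.2292  a^+=0.4501

x_post = -1.4294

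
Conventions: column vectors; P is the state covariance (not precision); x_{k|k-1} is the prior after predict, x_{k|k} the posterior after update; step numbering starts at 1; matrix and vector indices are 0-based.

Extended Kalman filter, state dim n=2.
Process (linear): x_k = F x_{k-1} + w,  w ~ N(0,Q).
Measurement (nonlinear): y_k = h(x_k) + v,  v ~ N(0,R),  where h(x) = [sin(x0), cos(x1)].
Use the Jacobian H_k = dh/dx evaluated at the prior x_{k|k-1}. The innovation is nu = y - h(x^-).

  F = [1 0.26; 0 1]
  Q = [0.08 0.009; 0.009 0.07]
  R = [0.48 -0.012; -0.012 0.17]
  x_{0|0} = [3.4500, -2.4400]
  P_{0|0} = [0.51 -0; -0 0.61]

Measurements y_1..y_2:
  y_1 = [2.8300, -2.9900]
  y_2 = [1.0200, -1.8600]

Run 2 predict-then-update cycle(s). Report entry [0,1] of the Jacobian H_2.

H_jac[0,1] = 0.0000

step 1: x^-=[2.8156, -2.4400]  P^-=[0.6312 0.1676; 0.1676 0.6800]  H_jac=[-0.9473 0.0000; 0.0000 0.6454]  S=[1.0465 -0.1145; -0.1145 0.4533]  K=[-0.5608 0.0970; -0.0471 0.9564]  nu=[2.5098, -2.2262]  x^+=[1.1921, -4.6873]  P^+=[0.2854 0.0360; 0.0360 0.2528]
step 2: x^-=[-0.0266, -4.6873]  P^-=[0.4012 0.1107; 0.1107 0.3228]  H_jac=[0.9996 0.0000; 0.0000 -0.9997]  S=[0.8809 -0.1226; -0.1226 0.4926]  K=[0.4392 -0.1153; 0.0357 -0.6462]  nu=[1.0466, -1.8349]  x^+=[0.6447, -3.4642]  P^+=[0.2123 0.0249; 0.0249 0.1103]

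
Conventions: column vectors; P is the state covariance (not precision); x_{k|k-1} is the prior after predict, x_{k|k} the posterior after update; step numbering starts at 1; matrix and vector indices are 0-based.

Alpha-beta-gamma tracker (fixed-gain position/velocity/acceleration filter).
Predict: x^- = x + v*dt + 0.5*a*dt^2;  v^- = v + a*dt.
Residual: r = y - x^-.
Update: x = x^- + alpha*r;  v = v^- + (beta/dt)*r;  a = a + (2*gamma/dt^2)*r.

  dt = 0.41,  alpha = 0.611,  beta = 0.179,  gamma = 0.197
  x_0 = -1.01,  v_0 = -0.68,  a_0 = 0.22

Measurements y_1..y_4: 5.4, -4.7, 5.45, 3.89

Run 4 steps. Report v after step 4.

v_post = 5.1370

step 1: x_pred=-1.2703  r=6.6703  x^+=2.8052  v^+=2.3224  a^+=15.8542
step 2: x_pred=5.0900  r=-9.7900  x^+=-0.8917  v^+=4.5484  a^+=-7.0920
step 3: x_pred=0.3771  r=5.0729  x^+=3.4766  v^+=3.8555  a^+=4.7982
step 4: x_pred=5.4607  r=-1.5707  x^+=4.5010  v^+=5.1370  a^+=1.1168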